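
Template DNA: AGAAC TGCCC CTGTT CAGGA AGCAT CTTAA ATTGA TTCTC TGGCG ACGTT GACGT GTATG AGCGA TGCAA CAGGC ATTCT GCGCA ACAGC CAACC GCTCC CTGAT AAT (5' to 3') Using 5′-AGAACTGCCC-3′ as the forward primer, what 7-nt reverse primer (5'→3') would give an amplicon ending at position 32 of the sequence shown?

5'-ATTTAAG-3'

The forward primer binds at positions 1–10; the product's 3' end on the top strand is position 32.
The reverse primer anneals to the top strand over positions 26–32, i.e. to CTTAAAT.
Its sequence written 5'→3' is the reverse complement: ATTTAAG.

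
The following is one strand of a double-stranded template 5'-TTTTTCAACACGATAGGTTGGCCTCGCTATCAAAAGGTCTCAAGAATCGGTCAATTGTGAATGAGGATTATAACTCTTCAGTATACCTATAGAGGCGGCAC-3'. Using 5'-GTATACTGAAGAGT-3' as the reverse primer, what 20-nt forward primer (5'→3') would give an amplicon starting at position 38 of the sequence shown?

The reverse primer's reverse complement ACTCTTCAGTATAC matches the template at positions 73–86; the product starts at position 38.
The forward primer is identical to the top strand over positions 38–57: TCTCAAGAATCGGTCAATTG.

5'-TCTCAAGAATCGGTCAATTG-3'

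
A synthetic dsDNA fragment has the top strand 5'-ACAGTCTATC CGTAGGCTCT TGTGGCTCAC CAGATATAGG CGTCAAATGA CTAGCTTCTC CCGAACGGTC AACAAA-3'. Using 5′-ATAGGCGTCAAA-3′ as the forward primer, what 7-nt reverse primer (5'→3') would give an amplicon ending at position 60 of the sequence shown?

5'-GAGAAGC-3'

The forward primer binds at positions 36–47; the product's 3' end on the top strand is position 60.
The reverse primer anneals to the top strand over positions 54–60, i.e. to GCTTCTC.
Its sequence written 5'→3' is the reverse complement: GAGAAGC.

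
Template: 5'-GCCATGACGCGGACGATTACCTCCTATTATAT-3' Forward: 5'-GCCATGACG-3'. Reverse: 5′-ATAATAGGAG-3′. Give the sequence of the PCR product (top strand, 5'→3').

Scanning the template, GCCATGACG occurs at positions 1–9; this primer anneals to the bottom strand there with its 3' end pointing downstream.
The reverse primer's reverse complement is CTCCTATTAT, which matches the template at positions 21–30.
The product is the template from position 1 through 30 (30 bp).

5'-GCCATGACGCGGACGATTACCTCCTATTAT-3'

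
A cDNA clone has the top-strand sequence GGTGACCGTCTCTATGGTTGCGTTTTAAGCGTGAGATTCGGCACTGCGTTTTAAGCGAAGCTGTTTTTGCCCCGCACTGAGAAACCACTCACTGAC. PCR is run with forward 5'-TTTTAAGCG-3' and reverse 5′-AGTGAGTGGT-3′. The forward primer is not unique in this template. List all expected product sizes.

71 bp, 45 bp

The forward primer TTTTAAGCG matches the top strand at positions 23–31, 49–57.
The reverse primer's reverse complement is ACCACTCACT, matching at positions 84–93.
Each forward site pairs with the reverse site to give a product ending at position 93: sizes 71, 45 bp.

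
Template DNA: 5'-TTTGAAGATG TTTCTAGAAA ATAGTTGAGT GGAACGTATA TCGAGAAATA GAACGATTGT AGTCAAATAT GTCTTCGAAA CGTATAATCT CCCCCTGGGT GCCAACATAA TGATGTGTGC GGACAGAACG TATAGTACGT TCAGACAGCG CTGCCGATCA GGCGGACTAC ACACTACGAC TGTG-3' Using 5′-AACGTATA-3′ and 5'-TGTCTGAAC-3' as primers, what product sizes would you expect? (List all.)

115 bp, 69 bp, 21 bp

The forward primer AACGTATA matches the top strand at positions 33–40, 79–86, 127–134.
The reverse primer's reverse complement is GTTCAGACA, matching at positions 139–147.
Each forward site pairs with the reverse site to give a product ending at position 147: sizes 115, 69, 21 bp.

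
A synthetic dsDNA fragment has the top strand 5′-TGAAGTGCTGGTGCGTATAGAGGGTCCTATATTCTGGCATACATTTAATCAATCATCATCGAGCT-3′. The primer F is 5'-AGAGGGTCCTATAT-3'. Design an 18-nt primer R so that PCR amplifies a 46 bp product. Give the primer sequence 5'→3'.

5'-GCTCGATGATGATTGATT-3'

The forward primer binds at positions 19–32, so a 46 bp product ends at position 19 + 46 − 1 = 64.
The reverse primer anneals to the top strand over positions 47–64, i.e. to AATCAATCATCATCGAGC.
Its sequence written 5'→3' is the reverse complement: GCTCGATGATGATTGATT.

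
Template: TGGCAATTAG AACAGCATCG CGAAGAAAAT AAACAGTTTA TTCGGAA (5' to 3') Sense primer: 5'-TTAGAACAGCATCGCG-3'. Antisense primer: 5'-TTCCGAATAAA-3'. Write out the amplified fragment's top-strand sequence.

Scanning the template, TTAGAACAGCATCGCG occurs at positions 7–22; this primer anneals to the bottom strand there with its 3' end pointing downstream.
Reverse complement of the reverse primer: TTTATTCGGAA. This occurs on the top strand at positions 37–47.
The product is the template from position 7 through 47 (41 bp).

5'-TTAGAACAGCATCGCGAAGAAAATAAACAGTTTATTCGGAA-3'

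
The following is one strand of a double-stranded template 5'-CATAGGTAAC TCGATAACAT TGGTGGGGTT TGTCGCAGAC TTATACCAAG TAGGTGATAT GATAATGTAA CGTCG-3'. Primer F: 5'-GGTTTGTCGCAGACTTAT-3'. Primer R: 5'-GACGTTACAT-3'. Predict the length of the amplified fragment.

Scanning the template, GGTTTGTCGCAGACTTAT occurs at positions 27–44; this primer anneals to the bottom strand there with its 3' end pointing downstream.
Reverse complement of the reverse primer: ATGTAACGTC. This occurs on the top strand at positions 65–74.
The product runs from position 27 to position 74, so its length is 74 − 27 + 1 = 48 bp.

48 bp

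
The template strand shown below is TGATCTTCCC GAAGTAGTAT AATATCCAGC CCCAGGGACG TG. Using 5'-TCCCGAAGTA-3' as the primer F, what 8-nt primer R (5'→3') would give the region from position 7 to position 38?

The product's 3' end on the top strand is position 38.
The reverse primer anneals to the top strand over positions 31–38, i.e. to CCCAGGGA.
Its sequence written 5'→3' is the reverse complement: TCCCTGGG.

5'-TCCCTGGG-3'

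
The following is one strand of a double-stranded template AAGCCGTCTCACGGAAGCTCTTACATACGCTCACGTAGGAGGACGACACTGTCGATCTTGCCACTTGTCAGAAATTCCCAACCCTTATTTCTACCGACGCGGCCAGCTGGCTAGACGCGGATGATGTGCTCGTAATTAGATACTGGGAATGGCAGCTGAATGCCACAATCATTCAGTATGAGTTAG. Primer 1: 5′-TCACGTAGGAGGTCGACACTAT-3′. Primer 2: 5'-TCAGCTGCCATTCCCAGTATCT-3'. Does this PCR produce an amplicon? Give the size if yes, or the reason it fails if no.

No product — primer 1 has no binding site in the template.

Primer 1 (TCACGTAGGAGGTCGACACTAT) does not match the top strand, and its reverse complement ATAGTGTCGACCTCCTACGTGA does not match either.
With no annealing site for primer 1, no amplification occurs.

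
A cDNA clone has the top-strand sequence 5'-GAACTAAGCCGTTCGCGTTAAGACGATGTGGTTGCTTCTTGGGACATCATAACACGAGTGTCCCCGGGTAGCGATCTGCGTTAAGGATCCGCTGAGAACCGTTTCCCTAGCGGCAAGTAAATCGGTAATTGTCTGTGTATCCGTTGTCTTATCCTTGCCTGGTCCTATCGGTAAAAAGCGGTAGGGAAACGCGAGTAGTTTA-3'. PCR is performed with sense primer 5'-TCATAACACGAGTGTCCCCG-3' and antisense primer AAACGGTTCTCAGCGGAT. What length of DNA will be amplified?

The forward primer matches the template at positions 47–66.
The reverse primer's reverse complement is ATCCGCTGAGAACCGTTT, which matches the template at positions 87–104.
Product length = (reverse-primer end) − (forward-primer start) + 1 = 104 − 47 + 1 = 58 bp.

58 bp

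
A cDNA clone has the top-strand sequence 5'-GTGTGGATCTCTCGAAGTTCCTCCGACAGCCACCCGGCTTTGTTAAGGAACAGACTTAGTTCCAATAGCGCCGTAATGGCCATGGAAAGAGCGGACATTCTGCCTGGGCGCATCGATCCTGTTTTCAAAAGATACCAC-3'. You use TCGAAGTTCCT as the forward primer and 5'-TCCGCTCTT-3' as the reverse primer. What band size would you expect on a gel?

Scanning the template, TCGAAGTTCCT occurs at positions 12–22; this primer anneals to the bottom strand there with its 3' end pointing downstream.
Reverse complement of the reverse primer: AAGAGCGGA. This occurs on the top strand at positions 87–95.
The product runs from position 12 to position 95, so its length is 95 − 12 + 1 = 84 bp.

84 bp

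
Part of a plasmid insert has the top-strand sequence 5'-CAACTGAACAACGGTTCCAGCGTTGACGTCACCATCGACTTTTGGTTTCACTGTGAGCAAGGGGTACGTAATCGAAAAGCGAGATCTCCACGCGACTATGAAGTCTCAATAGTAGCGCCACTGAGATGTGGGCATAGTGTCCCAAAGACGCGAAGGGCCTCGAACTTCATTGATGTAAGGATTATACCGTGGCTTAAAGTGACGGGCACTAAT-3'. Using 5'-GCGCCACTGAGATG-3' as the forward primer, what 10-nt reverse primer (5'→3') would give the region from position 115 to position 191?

5'-CACGGTATAA-3'

The product's 3' end on the top strand is position 191.
The reverse primer anneals to the top strand over positions 182–191, i.e. to TTATACCGTG.
Its sequence written 5'→3' is the reverse complement: CACGGTATAA.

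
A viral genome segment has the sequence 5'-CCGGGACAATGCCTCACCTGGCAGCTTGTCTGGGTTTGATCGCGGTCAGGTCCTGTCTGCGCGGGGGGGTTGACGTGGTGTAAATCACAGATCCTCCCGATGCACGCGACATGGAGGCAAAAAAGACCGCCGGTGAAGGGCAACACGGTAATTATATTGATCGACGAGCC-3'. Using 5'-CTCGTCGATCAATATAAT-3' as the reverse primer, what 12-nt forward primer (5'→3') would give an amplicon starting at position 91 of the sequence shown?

The reverse primer's reverse complement ATTATATTGATCGACGAG matches the template at positions 151–168; the product starts at position 91.
The forward primer is identical to the top strand over positions 91–102: ATCCTCCCGATG.

5'-ATCCTCCCGATG-3'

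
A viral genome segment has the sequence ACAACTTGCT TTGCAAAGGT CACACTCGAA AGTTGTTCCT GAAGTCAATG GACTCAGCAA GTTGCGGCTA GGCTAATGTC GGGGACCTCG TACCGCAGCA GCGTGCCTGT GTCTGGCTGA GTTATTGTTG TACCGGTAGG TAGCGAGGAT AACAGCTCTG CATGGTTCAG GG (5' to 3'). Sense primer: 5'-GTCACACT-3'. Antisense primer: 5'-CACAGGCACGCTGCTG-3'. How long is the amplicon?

93 bp

The forward primer matches the template at positions 19–26.
The reverse primer's reverse complement is CAGCAGCGTGCCTGTG, which matches the template at positions 96–111.
Amplicon spans positions 19–111: 93 bp.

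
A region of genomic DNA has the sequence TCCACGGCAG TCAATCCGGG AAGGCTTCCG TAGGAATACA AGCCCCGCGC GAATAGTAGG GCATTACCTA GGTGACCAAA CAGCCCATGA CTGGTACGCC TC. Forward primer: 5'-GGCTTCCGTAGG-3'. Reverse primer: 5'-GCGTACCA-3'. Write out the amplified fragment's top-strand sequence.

5'-GGCTTCCGTAGGAATACAAGCCCCGCGCGAATAGTAGGGCATTACCTAGGTGACCAAACAGCCCATGACTGGTACGC-3'

Forward primer GGCTTCCGTAGG is found on the top strand at positions 23–34.
Reverse complement of the reverse primer: TGGTACGC. This occurs on the top strand at positions 92–99.
The product is the template from position 23 through 99 (77 bp).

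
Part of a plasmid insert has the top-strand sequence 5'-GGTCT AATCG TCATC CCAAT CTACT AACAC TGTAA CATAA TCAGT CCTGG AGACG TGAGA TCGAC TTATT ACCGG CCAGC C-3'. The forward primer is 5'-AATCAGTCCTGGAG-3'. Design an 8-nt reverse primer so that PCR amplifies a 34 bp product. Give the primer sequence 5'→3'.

5'-GTAATAAG-3'

The forward primer binds at positions 39–52, so a 34 bp product ends at position 39 + 34 − 1 = 72.
The reverse primer anneals to the top strand over positions 65–72, i.e. to CTTATTAC.
Its sequence written 5'→3' is the reverse complement: GTAATAAG.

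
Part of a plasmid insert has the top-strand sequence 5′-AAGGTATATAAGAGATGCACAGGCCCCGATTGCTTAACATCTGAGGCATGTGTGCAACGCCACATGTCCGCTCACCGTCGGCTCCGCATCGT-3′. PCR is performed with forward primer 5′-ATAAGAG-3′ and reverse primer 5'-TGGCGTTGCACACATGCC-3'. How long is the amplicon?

55 bp

The forward primer matches the template at positions 8–14.
The reverse primer's reverse complement is GGCATGTGTGCAACGCCA, which matches the template at positions 45–62.
The product runs from position 8 to position 62, so its length is 62 − 8 + 1 = 55 bp.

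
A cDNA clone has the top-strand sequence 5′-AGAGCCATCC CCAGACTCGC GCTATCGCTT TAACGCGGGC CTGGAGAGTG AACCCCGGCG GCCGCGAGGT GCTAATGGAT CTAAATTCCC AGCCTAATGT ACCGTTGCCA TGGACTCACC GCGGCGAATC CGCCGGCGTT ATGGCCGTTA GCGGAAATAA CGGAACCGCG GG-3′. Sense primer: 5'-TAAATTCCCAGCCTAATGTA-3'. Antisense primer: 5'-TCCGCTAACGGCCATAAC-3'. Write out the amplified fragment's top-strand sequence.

5'-TAAATTCCCAGCCTAATGTACCGTTGCCATGGACTCACCGCGGCGAATCCGCCGGCGTTATGGCCGTTAGCGGA-3'

The forward primer matches the template at positions 82–101.
The reverse primer's reverse complement is GTTATGGCCGTTAGCGGA, which matches the template at positions 138–155.
The product is the template from position 82 through 155 (74 bp).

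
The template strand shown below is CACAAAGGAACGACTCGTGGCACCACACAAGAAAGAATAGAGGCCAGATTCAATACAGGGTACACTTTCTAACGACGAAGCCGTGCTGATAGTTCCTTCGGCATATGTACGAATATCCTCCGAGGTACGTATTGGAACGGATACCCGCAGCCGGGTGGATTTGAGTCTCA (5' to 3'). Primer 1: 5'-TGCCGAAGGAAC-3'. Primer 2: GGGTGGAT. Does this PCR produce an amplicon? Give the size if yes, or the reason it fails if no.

Primer 1 (TGCCGAAGGAAC) has reverse complement GTTCCTTCGGCA, which matches the top strand at positions 92–103; primer 1 anneals to the top strand there with its 3' end pointing upstream toward position 92.
Primer 2 (GGGTGGAT) matches the top strand directly at positions 153–160; it anneals to the bottom strand with its 3' end pointing downstream toward position 160.
The 3' ends diverge (primer 1 extends toward position 1, primer 2 toward position 170), so the primers never converge on a shared product.

No product — the primers' 3' ends point away from each other.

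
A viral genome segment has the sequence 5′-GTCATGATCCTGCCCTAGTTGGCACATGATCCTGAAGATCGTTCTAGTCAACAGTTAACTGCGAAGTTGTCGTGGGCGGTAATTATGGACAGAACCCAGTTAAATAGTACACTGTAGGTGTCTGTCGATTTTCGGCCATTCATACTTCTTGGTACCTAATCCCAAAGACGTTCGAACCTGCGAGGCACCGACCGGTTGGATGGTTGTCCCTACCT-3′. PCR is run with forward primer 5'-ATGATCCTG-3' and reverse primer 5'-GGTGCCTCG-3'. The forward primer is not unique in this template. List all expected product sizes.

The forward primer ATGATCCTG matches the top strand at positions 4–12, 26–34.
The reverse primer's reverse complement is CGAGGCACC, matching at positions 181–189.
Each forward site pairs with the reverse site to give a product ending at position 189: sizes 186, 164 bp.

186 bp, 164 bp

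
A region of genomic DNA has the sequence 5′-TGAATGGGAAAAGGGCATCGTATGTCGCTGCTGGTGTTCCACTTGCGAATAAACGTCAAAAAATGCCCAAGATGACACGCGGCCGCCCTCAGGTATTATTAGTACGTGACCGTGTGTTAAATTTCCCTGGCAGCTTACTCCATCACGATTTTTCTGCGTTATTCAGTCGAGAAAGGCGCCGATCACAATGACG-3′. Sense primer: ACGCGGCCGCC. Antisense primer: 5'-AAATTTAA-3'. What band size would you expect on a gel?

The forward primer matches the template at positions 77–87.
The reverse primer's reverse complement is TTAAATTT, which matches the template at positions 117–124.
Product length = (reverse-primer end) − (forward-primer start) + 1 = 124 − 77 + 1 = 48 bp.

48 bp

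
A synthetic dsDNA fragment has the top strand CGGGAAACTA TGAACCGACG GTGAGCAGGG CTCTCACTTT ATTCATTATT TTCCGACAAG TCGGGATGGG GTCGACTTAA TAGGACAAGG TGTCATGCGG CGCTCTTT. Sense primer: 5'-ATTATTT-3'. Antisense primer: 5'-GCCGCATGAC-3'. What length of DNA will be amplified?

57 bp

Scanning the template, ATTATTT occurs at positions 45–51; this primer anneals to the bottom strand there with its 3' end pointing downstream.
Reverse complement of the reverse primer: GTCATGCGGC. This occurs on the top strand at positions 92–101.
Amplicon spans positions 45–101: 57 bp.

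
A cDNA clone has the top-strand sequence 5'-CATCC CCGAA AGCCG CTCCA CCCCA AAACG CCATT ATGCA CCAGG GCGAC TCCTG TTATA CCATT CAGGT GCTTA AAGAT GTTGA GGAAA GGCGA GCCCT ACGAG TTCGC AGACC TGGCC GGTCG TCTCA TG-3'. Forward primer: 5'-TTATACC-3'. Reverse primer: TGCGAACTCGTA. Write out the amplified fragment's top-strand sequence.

5'-TTATACCATTCAGGTGCTTAAAGATGTTGAGGAAAGGCGAGCCCTACGAGTTCGCA-3'

The forward primer matches the template at positions 56–62.
Taking the reverse complement of TGCGAACTCGTA gives TACGAGTTCGCA, found at positions 100–111 on the template; the primer anneals here to the top strand with its 3' end pointing upstream.
The product is the template from position 56 through 111 (56 bp).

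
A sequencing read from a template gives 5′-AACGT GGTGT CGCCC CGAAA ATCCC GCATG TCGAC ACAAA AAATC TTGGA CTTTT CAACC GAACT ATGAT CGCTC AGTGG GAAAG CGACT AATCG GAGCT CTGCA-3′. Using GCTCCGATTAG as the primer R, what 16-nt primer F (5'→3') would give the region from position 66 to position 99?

5'-ATGATCGCTCAGTGGG-3'

The reverse primer's reverse complement CTAATCGGAGC matches the template at positions 89–99; the product starts at position 66.
The forward primer is identical to the top strand over positions 66–81: ATGATCGCTCAGTGGG.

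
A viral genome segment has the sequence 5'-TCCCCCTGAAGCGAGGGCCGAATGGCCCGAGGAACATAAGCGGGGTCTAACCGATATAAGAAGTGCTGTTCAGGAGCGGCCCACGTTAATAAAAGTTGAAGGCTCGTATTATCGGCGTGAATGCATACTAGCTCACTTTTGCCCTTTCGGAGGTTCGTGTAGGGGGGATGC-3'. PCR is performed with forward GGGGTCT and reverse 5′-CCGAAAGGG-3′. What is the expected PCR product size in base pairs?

Forward primer GGGGTCT is found on the top strand at positions 42–48.
Reverse complement of the reverse primer: CCCTTTCGG. This occurs on the top strand at positions 142–150.
Amplicon spans positions 42–150: 109 bp.

109 bp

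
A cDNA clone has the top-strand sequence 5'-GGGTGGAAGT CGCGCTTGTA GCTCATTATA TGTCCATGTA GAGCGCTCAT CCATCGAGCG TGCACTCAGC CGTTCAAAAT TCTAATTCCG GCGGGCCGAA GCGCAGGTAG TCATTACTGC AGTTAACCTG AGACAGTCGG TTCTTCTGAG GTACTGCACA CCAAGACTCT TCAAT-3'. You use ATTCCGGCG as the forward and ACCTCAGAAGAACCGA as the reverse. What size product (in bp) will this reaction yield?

68 bp

The forward primer matches the template at positions 85–93.
Taking the reverse complement of ACCTCAGAAGAACCGA gives TCGGTTCTTCTGAGGT, found at positions 137–152 on the template; the primer anneals here to the top strand with its 3' end pointing upstream.
Product length = (reverse-primer end) − (forward-primer start) + 1 = 152 − 85 + 1 = 68 bp.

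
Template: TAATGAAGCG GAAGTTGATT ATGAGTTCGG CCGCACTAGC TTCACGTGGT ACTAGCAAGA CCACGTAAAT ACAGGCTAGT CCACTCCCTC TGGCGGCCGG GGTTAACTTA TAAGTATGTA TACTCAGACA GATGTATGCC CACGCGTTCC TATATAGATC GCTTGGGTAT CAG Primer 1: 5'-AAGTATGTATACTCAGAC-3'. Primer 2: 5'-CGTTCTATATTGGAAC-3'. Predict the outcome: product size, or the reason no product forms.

No product — primer 2 has no binding site in the template.

Primer 2 (CGTTCTATATTGGAAC) does not match the top strand, and its reverse complement GTTCCAATATAGAACG does not match either.
With no annealing site for primer 2, no amplification occurs.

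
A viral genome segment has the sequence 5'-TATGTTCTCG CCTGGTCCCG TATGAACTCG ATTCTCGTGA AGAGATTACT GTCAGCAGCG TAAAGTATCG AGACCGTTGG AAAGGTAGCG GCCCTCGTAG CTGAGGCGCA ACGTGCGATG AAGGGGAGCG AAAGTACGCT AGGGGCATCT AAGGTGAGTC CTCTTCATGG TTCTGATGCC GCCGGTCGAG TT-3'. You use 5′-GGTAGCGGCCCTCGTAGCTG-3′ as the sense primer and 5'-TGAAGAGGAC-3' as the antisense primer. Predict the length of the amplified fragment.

The forward primer matches the template at positions 84–103.
Taking the reverse complement of TGAAGAGGAC gives GTCCTCTTCA, found at positions 158–167 on the template; the primer anneals here to the top strand with its 3' end pointing upstream.
Product length = (reverse-primer end) − (forward-primer start) + 1 = 167 − 84 + 1 = 84 bp.

84 bp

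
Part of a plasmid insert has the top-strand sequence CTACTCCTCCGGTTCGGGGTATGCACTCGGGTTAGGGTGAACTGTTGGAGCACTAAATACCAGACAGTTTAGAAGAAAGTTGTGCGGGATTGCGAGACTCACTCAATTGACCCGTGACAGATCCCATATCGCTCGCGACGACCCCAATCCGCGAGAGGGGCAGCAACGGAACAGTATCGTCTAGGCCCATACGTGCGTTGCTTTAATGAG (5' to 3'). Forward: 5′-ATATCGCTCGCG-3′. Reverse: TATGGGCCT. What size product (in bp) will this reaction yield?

The forward primer matches the template at positions 126–137.
Reverse complement of the reverse primer: AGGCCCATA. This occurs on the top strand at positions 183–191.
Amplicon spans positions 126–191: 66 bp.

66 bp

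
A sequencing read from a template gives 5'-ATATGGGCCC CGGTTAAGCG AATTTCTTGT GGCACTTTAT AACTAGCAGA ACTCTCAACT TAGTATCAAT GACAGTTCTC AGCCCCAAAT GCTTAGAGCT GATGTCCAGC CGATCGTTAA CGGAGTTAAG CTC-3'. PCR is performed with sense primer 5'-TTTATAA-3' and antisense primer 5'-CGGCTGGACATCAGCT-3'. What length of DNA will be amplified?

77 bp

Forward primer TTTATAA is found on the top strand at positions 36–42.
Taking the reverse complement of CGGCTGGACATCAGCT gives AGCTGATGTCCAGCCG, found at positions 97–112 on the template; the primer anneals here to the top strand with its 3' end pointing upstream.
The product runs from position 36 to position 112, so its length is 112 − 36 + 1 = 77 bp.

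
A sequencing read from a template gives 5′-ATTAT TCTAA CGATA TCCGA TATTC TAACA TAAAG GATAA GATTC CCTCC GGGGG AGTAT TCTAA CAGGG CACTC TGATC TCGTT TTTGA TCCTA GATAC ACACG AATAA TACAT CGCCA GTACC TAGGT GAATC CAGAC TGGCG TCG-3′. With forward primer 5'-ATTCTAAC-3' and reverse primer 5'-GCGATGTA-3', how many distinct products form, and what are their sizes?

The forward primer ATTCTAAC matches the top strand at positions 4–11, 22–29, 59–66.
The reverse primer's reverse complement is TACATCGC, matching at positions 111–118.
Each forward site pairs with the reverse site to give a product ending at position 118: sizes 115, 97, 60 bp.

Three products: 115 bp, 97 bp, 60 bp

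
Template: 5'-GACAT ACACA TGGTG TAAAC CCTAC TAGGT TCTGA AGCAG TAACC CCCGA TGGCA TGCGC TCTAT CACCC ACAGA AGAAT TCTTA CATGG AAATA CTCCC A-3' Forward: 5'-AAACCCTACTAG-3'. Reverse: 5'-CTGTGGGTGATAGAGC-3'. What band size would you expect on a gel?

Forward primer AAACCCTACTAG is found on the top strand at positions 17–28.
The reverse primer's reverse complement is GCTCTATCACCCACAG, which matches the template at positions 59–74.
Product length = (reverse-primer end) − (forward-primer start) + 1 = 74 − 17 + 1 = 58 bp.

58 bp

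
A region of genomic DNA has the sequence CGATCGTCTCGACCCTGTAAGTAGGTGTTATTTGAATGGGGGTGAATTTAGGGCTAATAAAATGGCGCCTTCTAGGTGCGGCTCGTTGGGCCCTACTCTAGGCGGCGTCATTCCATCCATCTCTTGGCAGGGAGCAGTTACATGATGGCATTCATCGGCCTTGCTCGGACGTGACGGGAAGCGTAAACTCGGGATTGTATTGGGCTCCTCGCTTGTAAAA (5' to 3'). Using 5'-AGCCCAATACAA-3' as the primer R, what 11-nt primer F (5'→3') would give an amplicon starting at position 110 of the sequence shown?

The reverse primer's reverse complement TTGTATTGGGCT matches the template at positions 195–206; the product starts at position 110.
The forward primer is identical to the top strand over positions 110–120: ATTCCATCCAT.

5'-ATTCCATCCAT-3'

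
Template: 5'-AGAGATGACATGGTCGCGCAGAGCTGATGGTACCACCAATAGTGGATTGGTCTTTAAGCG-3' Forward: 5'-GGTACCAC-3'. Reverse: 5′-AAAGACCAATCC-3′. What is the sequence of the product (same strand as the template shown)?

The forward primer matches the template at positions 29–36.
Reverse complement of the reverse primer: GGATTGGTCTTT. This occurs on the top strand at positions 44–55.
The product is the template from position 29 through 55 (27 bp).

5'-GGTACCACCAATAGTGGATTGGTCTTT-3'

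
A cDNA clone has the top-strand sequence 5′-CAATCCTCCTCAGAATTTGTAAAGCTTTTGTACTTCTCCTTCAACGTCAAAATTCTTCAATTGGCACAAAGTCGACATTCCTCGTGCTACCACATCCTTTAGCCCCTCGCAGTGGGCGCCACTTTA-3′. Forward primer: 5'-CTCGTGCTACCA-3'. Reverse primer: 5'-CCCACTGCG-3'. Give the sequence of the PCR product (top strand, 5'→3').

Scanning the template, CTCGTGCTACCA occurs at positions 81–92; this primer anneals to the bottom strand there with its 3' end pointing downstream.
The reverse primer's reverse complement is CGCAGTGGG, which matches the template at positions 108–116.
The product is the template from position 81 through 116 (36 bp).

5'-CTCGTGCTACCACATCCTTTAGCCCCTCGCAGTGGG-3'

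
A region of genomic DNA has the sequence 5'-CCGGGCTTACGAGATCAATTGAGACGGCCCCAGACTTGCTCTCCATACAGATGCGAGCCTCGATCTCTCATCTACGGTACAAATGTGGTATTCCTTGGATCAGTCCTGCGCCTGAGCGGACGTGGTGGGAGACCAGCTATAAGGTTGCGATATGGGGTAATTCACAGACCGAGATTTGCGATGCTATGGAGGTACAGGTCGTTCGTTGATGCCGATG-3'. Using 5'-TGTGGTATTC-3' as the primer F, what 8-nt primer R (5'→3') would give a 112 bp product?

The forward primer binds at positions 84–93, so a 112 bp product ends at position 84 + 112 − 1 = 195.
The reverse primer anneals to the top strand over positions 188–195, i.e. to GGAGGTAC.
Its sequence written 5'→3' is the reverse complement: GTACCTCC.

5'-GTACCTCC-3'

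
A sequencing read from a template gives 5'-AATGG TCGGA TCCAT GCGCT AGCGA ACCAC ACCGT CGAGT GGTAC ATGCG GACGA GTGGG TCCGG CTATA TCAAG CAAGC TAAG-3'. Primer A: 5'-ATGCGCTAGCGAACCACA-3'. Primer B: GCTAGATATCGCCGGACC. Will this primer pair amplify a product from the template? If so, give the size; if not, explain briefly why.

No product — primer B has no binding site in the template.

Primer B (GCTAGATATCGCCGGACC) does not match the top strand, and its reverse complement GGTCCGGCGATATCTAGC does not match either.
With no annealing site for primer B, no amplification occurs.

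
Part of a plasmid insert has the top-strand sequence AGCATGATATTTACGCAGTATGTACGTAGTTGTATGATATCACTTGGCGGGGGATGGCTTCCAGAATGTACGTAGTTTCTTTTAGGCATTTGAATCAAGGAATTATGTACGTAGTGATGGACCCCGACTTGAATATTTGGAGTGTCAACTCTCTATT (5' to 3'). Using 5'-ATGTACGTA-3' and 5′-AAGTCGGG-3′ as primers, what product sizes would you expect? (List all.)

111 bp, 65 bp, 26 bp

The forward primer ATGTACGTA matches the top strand at positions 20–28, 66–74, 105–113.
The reverse primer's reverse complement is CCCGACTT, matching at positions 123–130.
Each forward site pairs with the reverse site to give a product ending at position 130: sizes 111, 65, 26 bp.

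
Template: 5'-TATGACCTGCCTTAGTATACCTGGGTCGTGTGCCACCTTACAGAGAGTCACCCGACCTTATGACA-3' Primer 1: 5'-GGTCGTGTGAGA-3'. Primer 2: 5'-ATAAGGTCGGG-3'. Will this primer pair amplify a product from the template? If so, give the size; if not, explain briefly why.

Primer 1 (GGTCGTGTGAGA) does not match the top strand, and its reverse complement TCTCACACGACC does not match either.
With no annealing site for primer 1, no amplification occurs.

No product — primer 1 has no binding site in the template.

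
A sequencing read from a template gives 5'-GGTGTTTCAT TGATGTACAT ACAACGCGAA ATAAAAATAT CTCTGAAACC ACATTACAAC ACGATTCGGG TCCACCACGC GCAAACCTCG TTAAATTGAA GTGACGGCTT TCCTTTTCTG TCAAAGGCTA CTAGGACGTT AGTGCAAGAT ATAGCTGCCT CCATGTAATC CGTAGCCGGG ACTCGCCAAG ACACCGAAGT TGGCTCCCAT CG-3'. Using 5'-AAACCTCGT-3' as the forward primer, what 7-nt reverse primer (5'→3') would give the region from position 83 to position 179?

The product's 3' end on the top strand is position 179.
The reverse primer anneals to the top strand over positions 173–179, i.e. to TAGCCGG.
Its sequence written 5'→3' is the reverse complement: CCGGCTA.

5'-CCGGCTA-3'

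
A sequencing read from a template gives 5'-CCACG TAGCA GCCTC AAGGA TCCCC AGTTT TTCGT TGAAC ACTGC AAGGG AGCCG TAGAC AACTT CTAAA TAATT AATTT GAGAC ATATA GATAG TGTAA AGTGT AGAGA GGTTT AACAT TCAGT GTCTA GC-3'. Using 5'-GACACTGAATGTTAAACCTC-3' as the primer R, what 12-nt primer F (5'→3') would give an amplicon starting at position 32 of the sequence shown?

The reverse primer's reverse complement GAGGTTTAACATTCAGTGTC matches the template at positions 109–128; the product starts at position 32.
The forward primer is identical to the top strand over positions 32–43: TCGTTGAACACT.

5'-TCGTTGAACACT-3'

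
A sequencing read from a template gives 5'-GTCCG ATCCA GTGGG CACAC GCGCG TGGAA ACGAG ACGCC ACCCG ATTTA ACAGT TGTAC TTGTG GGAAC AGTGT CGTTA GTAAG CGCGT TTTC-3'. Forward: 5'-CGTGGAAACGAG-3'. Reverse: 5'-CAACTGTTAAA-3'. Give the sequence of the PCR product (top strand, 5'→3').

5'-CGTGGAAACGAGACGCCACCCGATTTAACAGTTG-3'

Scanning the template, CGTGGAAACGAG occurs at positions 24–35; this primer anneals to the bottom strand there with its 3' end pointing downstream.
Reverse complement of the reverse primer: TTTAACAGTTG. This occurs on the top strand at positions 47–57.
The product is the template from position 24 through 57 (34 bp).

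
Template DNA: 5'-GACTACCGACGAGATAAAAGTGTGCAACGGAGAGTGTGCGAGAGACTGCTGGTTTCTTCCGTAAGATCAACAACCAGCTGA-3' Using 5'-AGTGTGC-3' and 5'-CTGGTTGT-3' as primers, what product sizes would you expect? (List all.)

The forward primer AGTGTGC matches the top strand at positions 19–25, 33–39.
The reverse primer's reverse complement is ACAACCAG, matching at positions 70–77.
Each forward site pairs with the reverse site to give a product ending at position 77: sizes 59, 45 bp.

59 bp, 45 bp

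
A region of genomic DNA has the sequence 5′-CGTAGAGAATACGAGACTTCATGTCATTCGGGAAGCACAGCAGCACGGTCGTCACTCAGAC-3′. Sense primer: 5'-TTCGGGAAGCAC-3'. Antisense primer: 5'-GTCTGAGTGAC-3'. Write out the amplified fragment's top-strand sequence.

5'-TTCGGGAAGCACAGCAGCACGGTCGTCACTCAGAC-3'

The forward primer matches the template at positions 27–38.
Taking the reverse complement of GTCTGAGTGAC gives GTCACTCAGAC, found at positions 51–61 on the template; the primer anneals here to the top strand with its 3' end pointing upstream.
The product is the template from position 27 through 61 (35 bp).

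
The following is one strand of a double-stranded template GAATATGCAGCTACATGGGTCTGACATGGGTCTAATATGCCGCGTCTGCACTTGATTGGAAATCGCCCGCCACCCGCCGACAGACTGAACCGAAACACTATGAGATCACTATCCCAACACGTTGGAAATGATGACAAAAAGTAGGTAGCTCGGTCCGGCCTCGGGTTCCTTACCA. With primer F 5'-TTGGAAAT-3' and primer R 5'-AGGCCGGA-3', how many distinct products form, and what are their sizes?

The forward primer TTGGAAAT matches the top strand at positions 56–63, 122–129.
The reverse primer's reverse complement is TCCGGCCT, matching at positions 154–161.
Each forward site pairs with the reverse site to give a product ending at position 161: sizes 106, 40 bp.

Two products: 106 bp, 40 bp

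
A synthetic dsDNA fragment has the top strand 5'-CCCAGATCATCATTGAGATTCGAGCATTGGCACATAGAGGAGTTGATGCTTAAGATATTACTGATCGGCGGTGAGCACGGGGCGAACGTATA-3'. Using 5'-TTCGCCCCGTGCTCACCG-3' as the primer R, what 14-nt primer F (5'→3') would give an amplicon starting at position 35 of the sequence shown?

The reverse primer's reverse complement CGGTGAGCACGGGGCGAA matches the template at positions 69–86; the product starts at position 35.
The forward primer is identical to the top strand over positions 35–48: TAGAGGAGTTGATG.

5'-TAGAGGAGTTGATG-3'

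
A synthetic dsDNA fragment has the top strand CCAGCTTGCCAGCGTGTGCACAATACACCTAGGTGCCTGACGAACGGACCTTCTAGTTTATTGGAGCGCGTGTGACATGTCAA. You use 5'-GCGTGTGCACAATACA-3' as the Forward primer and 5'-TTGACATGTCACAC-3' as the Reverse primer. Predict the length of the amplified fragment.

72 bp

The forward primer matches the template at positions 12–27.
Reverse complement of the reverse primer: GTGTGACATGTCAA. This occurs on the top strand at positions 70–83.
Product length = (reverse-primer end) − (forward-primer start) + 1 = 83 − 12 + 1 = 72 bp.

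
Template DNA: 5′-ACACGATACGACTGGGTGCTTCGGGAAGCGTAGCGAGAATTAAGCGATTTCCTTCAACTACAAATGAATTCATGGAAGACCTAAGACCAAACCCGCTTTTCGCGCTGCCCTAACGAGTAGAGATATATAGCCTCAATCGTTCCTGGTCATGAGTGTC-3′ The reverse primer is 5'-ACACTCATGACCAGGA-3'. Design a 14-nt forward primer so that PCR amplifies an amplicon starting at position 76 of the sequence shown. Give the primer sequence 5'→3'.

The reverse primer's reverse complement TCCTGGTCATGAGTGT matches the template at positions 141–156; the product starts at position 76.
The forward primer is identical to the top strand over positions 76–89: AAGACCTAAGACCA.

5'-AAGACCTAAGACCA-3'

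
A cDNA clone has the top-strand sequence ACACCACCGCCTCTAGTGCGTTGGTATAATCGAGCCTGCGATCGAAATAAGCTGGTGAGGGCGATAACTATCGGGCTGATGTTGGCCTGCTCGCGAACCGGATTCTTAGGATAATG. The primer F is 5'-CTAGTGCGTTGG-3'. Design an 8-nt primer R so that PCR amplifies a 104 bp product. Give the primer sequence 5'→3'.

The forward primer binds at positions 13–24, so a 104 bp product ends at position 13 + 104 − 1 = 116.
The reverse primer anneals to the top strand over positions 109–116, i.e. to GGATAATG.
Its sequence written 5'→3' is the reverse complement: CATTATCC.

5'-CATTATCC-3'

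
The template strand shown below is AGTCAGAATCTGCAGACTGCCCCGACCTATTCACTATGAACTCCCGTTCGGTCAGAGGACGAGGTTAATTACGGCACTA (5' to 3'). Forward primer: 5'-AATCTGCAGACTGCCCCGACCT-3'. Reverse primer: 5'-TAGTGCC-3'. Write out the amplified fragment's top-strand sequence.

5'-AATCTGCAGACTGCCCCGACCTATTCACTATGAACTCCCGTTCGGTCAGAGGACGAGGTTAATTACGGCACTA-3'

The forward primer matches the template at positions 7–28.
Taking the reverse complement of TAGTGCC gives GGCACTA, found at positions 73–79 on the template; the primer anneals here to the top strand with its 3' end pointing upstream.
The product is the template from position 7 through 79 (73 bp).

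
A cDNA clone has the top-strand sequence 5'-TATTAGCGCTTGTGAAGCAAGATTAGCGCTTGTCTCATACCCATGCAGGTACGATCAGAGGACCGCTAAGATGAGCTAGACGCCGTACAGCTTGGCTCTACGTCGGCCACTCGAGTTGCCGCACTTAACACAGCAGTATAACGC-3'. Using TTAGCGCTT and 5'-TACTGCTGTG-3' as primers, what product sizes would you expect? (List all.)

136 bp, 116 bp

The forward primer TTAGCGCTT matches the top strand at positions 3–11, 23–31.
The reverse primer's reverse complement is CACAGCAGTA, matching at positions 129–138.
Each forward site pairs with the reverse site to give a product ending at position 138: sizes 136, 116 bp.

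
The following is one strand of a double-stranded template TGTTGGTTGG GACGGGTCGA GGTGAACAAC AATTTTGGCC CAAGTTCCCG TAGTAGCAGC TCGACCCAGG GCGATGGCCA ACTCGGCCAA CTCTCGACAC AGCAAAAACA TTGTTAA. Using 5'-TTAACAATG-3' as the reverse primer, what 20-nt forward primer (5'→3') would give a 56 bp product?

5'-CGACCCAGGGCGATGGCCAA-3'

The reverse primer's reverse complement CATTGTTAA matches the template at positions 109–117, so the product ends at position 117.
A 56 bp product then starts at position 117 − 56 + 1 = 62.
The forward primer is identical to the top strand there: CGACCCAGGGCGATGGCCAA.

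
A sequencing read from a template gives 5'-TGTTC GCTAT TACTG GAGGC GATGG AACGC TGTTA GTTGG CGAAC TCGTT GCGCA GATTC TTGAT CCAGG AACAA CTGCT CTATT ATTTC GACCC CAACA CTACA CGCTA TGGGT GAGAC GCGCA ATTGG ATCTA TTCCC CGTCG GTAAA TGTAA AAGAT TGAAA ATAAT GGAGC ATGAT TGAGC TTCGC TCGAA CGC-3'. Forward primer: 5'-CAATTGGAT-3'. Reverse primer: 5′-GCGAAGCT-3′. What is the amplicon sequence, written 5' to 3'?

5'-CAATTGGATCTATTCCCCGTCGGTAAATGTAAAAGATTGAAAATAATGGAGCATGATTGAGCTTCGC-3'

Forward primer CAATTGGAT is found on the top strand at positions 124–132.
Reverse complement of the reverse primer: AGCTTCGC. This occurs on the top strand at positions 183–190.
The product is the template from position 124 through 190 (67 bp).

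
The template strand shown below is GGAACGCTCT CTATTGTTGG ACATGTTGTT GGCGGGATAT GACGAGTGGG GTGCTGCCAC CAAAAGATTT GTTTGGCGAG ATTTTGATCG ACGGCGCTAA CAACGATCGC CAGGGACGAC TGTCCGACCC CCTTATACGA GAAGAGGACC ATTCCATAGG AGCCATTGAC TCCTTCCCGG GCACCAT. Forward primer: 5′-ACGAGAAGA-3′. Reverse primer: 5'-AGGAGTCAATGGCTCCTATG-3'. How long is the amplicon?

38 bp

Forward primer ACGAGAAGA is found on the top strand at positions 137–145.
The reverse primer's reverse complement is CATAGGAGCCATTGACTCCT, which matches the template at positions 155–174.
Product length = (reverse-primer end) − (forward-primer start) + 1 = 174 − 137 + 1 = 38 bp.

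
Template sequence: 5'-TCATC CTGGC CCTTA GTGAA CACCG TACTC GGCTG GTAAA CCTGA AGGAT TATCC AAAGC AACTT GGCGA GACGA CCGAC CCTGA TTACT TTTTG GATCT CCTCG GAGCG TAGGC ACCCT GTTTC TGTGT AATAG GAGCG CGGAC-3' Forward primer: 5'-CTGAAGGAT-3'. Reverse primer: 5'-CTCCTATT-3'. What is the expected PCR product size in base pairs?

The forward primer matches the template at positions 42–50.
Reverse complement of the reverse primer: AATAGGAG. This occurs on the top strand at positions 131–138.
Amplicon spans positions 42–138: 97 bp.

97 bp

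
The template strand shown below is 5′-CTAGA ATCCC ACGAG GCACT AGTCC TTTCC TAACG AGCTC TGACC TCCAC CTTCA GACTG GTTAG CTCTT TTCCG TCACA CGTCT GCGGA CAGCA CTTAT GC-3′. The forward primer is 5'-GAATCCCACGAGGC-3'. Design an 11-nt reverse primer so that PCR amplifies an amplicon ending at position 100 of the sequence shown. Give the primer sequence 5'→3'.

5'-ATAAGTGCTGT-3'

The forward primer binds at positions 4–17; the product's 3' end on the top strand is position 100.
The reverse primer anneals to the top strand over positions 90–100, i.e. to ACAGCACTTAT.
Its sequence written 5'→3' is the reverse complement: ATAAGTGCTGT.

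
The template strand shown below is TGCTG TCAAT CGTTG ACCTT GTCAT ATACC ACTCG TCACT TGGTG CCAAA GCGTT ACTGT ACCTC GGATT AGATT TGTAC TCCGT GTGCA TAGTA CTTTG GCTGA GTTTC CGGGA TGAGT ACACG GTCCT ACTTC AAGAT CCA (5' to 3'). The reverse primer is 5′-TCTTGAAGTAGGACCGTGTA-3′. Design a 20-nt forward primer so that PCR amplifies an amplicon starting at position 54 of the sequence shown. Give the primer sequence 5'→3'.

The reverse primer's reverse complement TACACGGTCCTACTTCAAGA matches the template at positions 120–139; the product starts at position 54.
The forward primer is identical to the top strand over positions 54–73: TTACTGTACCTCGGATTAGA.

5'-TTACTGTACCTCGGATTAGA-3'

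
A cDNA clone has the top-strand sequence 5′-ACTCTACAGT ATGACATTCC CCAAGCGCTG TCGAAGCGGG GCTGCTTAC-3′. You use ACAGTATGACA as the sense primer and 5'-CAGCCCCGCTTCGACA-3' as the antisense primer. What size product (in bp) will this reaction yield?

Scanning the template, ACAGTATGACA occurs at positions 6–16; this primer anneals to the bottom strand there with its 3' end pointing downstream.
Reverse complement of the reverse primer: TGTCGAAGCGGGGCTG. This occurs on the top strand at positions 29–44.
Product length = (reverse-primer end) − (forward-primer start) + 1 = 44 − 6 + 1 = 39 bp.

39 bp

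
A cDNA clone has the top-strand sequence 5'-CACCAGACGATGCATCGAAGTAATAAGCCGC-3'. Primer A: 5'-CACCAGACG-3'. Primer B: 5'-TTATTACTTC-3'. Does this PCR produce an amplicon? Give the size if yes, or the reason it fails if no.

Primer A (CACCAGACG) matches the top strand at positions 1–9; it acts as a forward primer.
Primer B's reverse complement is GAAGTAATAA, matching the top strand at positions 17–26; it acts as a reverse primer.
The 3' ends face each other across positions 1–26, giving a 26 bp product.

Yes — a 26 bp product.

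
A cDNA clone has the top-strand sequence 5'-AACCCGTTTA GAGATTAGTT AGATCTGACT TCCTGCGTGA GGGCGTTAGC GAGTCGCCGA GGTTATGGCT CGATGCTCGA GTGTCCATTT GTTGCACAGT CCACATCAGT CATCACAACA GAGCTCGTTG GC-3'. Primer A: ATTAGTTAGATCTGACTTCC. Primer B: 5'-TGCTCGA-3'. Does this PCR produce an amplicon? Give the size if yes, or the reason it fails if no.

Primer A (ATTAGTTAGATCTGACTTCC) matches the top strand at positions 14–33 (3' end points downstream).
Primer B (TGCTCGA) also matches the top strand directly, at positions 74–80 — its reverse complement TCGAGCA is not present.
Both primers anneal to the bottom strand with 3' ends pointing the same way, so neither can prime synthesis back toward the other.

No product — both primers anneal to the same strand and extend in the same direction.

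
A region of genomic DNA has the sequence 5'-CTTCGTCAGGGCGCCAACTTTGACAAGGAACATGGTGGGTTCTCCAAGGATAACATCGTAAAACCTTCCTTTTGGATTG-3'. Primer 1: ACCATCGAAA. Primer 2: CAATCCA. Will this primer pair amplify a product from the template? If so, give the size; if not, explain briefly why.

No product — primer 1 has no binding site in the template.

Primer 1 (ACCATCGAAA) does not match the top strand, and its reverse complement TTTCGATGGT does not match either.
With no annealing site for primer 1, no amplification occurs.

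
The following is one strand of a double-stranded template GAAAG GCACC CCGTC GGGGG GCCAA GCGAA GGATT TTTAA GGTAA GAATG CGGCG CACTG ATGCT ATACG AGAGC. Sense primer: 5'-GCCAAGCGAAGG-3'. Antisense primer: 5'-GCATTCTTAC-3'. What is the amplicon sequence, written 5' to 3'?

5'-GCCAAGCGAAGGATTTTTAAGGTAAGAATGC-3'

Forward primer GCCAAGCGAAGG is found on the top strand at positions 21–32.
The reverse primer's reverse complement is GTAAGAATGC, which matches the template at positions 42–51.
The product is the template from position 21 through 51 (31 bp).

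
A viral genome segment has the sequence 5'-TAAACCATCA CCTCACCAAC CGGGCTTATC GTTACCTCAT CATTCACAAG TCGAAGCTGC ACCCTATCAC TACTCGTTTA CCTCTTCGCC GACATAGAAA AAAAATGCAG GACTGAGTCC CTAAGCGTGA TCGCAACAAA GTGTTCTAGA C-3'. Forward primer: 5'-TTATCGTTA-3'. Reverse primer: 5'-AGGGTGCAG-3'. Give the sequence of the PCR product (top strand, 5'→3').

5'-TTATCGTTACCTCATCATTCACAAGTCGAAGCTGCACCCT-3'

The forward primer matches the template at positions 26–34.
Reverse complement of the reverse primer: CTGCACCCT. This occurs on the top strand at positions 57–65.
The product is the template from position 26 through 65 (40 bp).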